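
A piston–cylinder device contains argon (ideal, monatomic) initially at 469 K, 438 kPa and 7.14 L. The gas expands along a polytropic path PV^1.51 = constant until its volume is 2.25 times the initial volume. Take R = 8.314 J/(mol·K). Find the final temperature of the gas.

310 K

Polytropic n=1.51: T₂ = T₁(V₁/V₂)^(n−1) = 469×(0.444)^0.51 = 310 K; P₂ = P₁(V₁/V₂)^n = 129 kPa.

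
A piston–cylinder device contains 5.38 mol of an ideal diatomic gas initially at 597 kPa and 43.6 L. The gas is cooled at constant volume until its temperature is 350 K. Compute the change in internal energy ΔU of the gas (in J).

T₁ = P₁V₁/(nR) = 597×43.6/(5.38×8.314) = 582 K.
Isochoric: V stays 43.6 L; P/T = const ⇒ T₂ = 350 K, P₂ = 359 kPa.
For an ideal gas ΔU = nCvΔT with Cv = (5/2)R = 20.8 J/(mol·K).
ΔU = 5.38×20.8×(350−582) = -25900 J.

-25900 J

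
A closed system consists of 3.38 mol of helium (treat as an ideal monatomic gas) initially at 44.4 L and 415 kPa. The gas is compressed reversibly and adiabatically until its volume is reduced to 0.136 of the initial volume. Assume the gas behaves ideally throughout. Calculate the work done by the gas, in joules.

-76900 J

T₁ = P₁V₁/(nR) = 415×44.4/(3.38×8.314) = 656 K.
Adiabatic: TV^(γ−1) = const ⇒ T₂ = 656×(7.35)^0.667 = 2480 K; PV^γ = const ⇒ P₂ = 11500 kPa.
ΔU = nCvΔT = 3.38×12.5×(2480−656) = 76900 J.
Q = 0 for an adiabatic process, so W = −ΔU = -76900 J.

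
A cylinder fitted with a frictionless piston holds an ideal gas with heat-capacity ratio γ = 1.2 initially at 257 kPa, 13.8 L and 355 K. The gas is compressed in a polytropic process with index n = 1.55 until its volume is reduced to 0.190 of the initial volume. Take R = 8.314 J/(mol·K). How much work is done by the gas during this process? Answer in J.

n = P₁V₁/(RT₁) = 257×13.8/(8.314×355) = 1.20 mol.
Polytropic n=1.55: T₂ = T₁(V₁/V₂)^(n−1) = 355×(5.26)^0.55 = 885 K; P₂ = P₁(V₁/V₂)^n = 3370 kPa.
W = (P₁V₁−P₂V₂)/(n−1) = (257×13.8−3370×2.62)/0.55 = -9630 J.

-9630 J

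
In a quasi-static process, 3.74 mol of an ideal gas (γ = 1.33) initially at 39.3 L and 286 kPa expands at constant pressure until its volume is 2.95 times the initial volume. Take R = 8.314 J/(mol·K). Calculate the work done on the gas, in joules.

-21900 J

T₁ = P₁V₁/(nR) = 286×39.3/(3.74×8.314) = 361 K.
Isobaric: P stays 286 kPa; V/T = const ⇒ T₂ = 1070 K, V₂ = 116 L.
W = PΔV = 286×(116−39.3) kPa·L = 21900 J.
Work done on the gas = −W_by = -21900 J.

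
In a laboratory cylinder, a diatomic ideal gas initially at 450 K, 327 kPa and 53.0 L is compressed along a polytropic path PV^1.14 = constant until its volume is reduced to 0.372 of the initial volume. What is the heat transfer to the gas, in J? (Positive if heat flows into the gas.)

n = P₁V₁/(RT₁) = 327×53.0/(8.314×450) = 4.63 mol.
Polytropic n=1.14: T₂ = T₁(V₁/V₂)^(n−1) = 450×(2.69)^0.14 = 517 K; P₂ = P₁(V₁/V₂)^n = 1010 kPa.
W = (P₁V₁−P₂V₂)/(n−1) = (327×53.0−1010×19.7)/0.14 = -18400 J.
ΔU = nCvΔT = 4.63×20.8×(517−450) = 6430 J.
Q = ΔU + W = -11900 J.

-11900 J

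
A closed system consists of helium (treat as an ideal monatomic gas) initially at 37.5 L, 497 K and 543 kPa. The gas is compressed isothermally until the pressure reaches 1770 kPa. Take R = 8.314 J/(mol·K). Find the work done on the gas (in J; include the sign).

n = P₁V₁/(RT₁) = 543×37.5/(8.314×497) = 4.93 mol.
Isothermal: T stays 497 K; PV = const ⇒ V₂ = 11.5 L, P₂ = 1770 kPa.
W = nRT ln(V₂/V₁) = 4.93×8.314×497×ln(0.307) = -24100 J.
Work done on the gas = −W_by = 24100 J.

24100 J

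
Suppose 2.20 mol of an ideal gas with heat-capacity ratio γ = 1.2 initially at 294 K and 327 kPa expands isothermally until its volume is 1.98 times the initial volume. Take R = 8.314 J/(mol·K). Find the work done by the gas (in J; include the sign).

V₁ = nRT₁/P₁ = 2.20×8.314×294/327 = 16.4 L.
Isothermal: T stays 294 K; PV = const ⇒ V₂ = 32.6 L, P₂ = 165 kPa.
W = nRT ln(V₂/V₁) = 2.20×8.314×294×ln(1.98) = 3670 J.

3670 J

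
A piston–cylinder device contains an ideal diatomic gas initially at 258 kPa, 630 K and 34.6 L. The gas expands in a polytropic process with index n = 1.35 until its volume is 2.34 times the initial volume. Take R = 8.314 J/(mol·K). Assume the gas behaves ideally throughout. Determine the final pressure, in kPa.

81.9 kPa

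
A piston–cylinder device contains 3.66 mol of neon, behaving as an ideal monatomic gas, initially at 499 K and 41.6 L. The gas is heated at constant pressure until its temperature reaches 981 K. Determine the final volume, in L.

81.8 L

P₁ = nRT₁/V₁ = 3.66×8.314×499/41.6 = 365 kPa.
Isobaric: P stays 365 kPa; V/T = const ⇒ T₂ = 981 K, V₂ = 81.8 L.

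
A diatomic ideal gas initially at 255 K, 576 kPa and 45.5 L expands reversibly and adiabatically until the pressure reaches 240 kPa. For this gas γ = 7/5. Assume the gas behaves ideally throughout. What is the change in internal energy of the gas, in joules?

n = P₁V₁/(RT₁) = 576×45.5/(8.314×255) = 12.4 mol.
Adiabatic: T₂/T₁ = (P₂/P₁)^((γ−1)/γ) ⇒ T₂ = 255×(0.417)^0.286 = 199 K; V₂ = 85.0 L.
For an ideal gas ΔU = nCvΔT with Cv = (5/2)R = 20.8 J/(mol·K).
ΔU = 12.4×20.8×(199−255) = -14500 J.

-14500 J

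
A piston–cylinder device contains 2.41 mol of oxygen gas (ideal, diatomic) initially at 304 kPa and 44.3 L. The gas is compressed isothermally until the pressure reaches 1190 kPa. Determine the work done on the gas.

18400 J

T₁ = P₁V₁/(nR) = 304×44.3/(2.41×8.314) = 672 K.
Isothermal: T stays 672 K; PV = const ⇒ V₂ = 11.3 L, P₂ = 1190 kPa.
W = nRT ln(V₂/V₁) = 2.41×8.314×672×ln(0.255) = -18400 J.
Work done on the gas = −W_by = 18400 J.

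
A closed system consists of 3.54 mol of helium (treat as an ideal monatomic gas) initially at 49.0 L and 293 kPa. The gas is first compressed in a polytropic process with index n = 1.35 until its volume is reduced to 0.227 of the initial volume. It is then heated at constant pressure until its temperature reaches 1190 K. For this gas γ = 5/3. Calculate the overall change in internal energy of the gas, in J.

T₁ = P₁V₁/(nR) = 293×49.0/(3.54×8.314) = 488 K.
Step 1 — Polytropic n=1.35: T₂ = T₁(V₁/V₂)^(n−1) = 488×(4.41)^0.35 = 820 K; P₂ = P₁(V₁/V₂)^n = 2170 kPa.
W = (P₁V₁−P₂V₂)/(n−1) = (293×49.0−2170×11.1)/0.35 = -27900 J.
ΔU = nCvΔT = 3.54×12.5×(820−488) = 14700 J.
Q = ΔU + W = -13300 J.
State after step 1: P = 2170 kPa, V = 11.1 L, T = 820 K.
Step 2 — Isobaric: P stays 2170 kPa; V/T = const ⇒ T₂ = 1190 K, V₂ = 16.1 L.
W = PΔV = 2170×(16.1−11.1) kPa·L = 10900 J.
ΔU = nCvΔT = 3.54×12.5×(1190−820) = 16300 J.
Q = ΔU + W = nCpΔT = 27200 J.
Net over both steps: W = -17000 J, Q = 14000 J, ΔU = 31000 J.

31000 J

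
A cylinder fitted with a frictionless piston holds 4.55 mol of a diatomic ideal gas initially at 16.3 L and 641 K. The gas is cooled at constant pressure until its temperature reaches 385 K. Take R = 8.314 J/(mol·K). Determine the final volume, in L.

P₁ = nRT₁/V₁ = 4.55×8.314×641/16.3 = 1490 kPa.
Isobaric: P stays 1490 kPa; V/T = const ⇒ T₂ = 385 K, V₂ = 9.79 L.

9.79 L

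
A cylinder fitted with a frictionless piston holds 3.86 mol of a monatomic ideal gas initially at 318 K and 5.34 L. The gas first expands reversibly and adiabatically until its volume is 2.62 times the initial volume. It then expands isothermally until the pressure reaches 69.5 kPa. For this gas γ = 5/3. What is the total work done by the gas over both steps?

P₁ = nRT₁/V₁ = 3.86×8.314×318/5.34 = 1910 kPa.
Step 1 — Adiabatic: TV^(γ−1) = const ⇒ T₂ = 318×(0.382)^0.667 = 167 K; PV^γ = const ⇒ P₂ = 384 kPa.
ΔU = nCvΔT = 3.86×12.5×(167−318) = -7250 J.
Q = 0 for an adiabatic process, so W = −ΔU = 7250 J.
State after step 1: P = 384 kPa, V = 14.0 L, T = 167 K.
Step 2 — Isothermal: T stays 167 K; PV = const ⇒ V₂ = 77.3 L, P₂ = 69.5 kPa.
ΔU = 0 (ideal gas, T constant).
W = nRT ln(V₂/V₁) = 3.86×8.314×167×ln(5.52) = 9180 J.
Q = ΔU + W = 9180 J.
Net over both steps: W = 16400 J, Q = 9180 J, ΔU = -7250 J.

16400 J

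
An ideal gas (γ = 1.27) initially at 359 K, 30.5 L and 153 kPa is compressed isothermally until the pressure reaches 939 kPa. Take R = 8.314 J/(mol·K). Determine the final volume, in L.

4.97 L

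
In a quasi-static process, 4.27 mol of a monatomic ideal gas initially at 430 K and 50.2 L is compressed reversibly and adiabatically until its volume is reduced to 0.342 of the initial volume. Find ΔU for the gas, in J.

23900 J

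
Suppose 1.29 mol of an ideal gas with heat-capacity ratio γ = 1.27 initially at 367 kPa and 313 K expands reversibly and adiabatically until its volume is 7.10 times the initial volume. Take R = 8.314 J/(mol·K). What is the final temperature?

V₁ = nRT₁/P₁ = 1.29×8.314×313/367 = 9.15 L.
Adiabatic: TV^(γ−1) = const ⇒ T₂ = 313×(0.141)^0.270 = 184 K; PV^γ = const ⇒ P₂ = 30.4 kPa.

184 K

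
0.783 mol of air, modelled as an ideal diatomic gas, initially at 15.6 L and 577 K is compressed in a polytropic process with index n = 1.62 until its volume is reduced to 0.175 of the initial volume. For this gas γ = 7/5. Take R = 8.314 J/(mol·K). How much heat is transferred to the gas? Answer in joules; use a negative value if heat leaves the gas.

P₁ = nRT₁/V₁ = 0.783×8.314×577/15.6 = 241 kPa.
Polytropic n=1.62: T₂ = T₁(V₁/V₂)^(n−1) = 577×(5.71)^0.62 = 1700 K; P₂ = P₁(V₁/V₂)^n = 4050 kPa.
W = (P₁V₁−P₂V₂)/(n−1) = (241×15.6−4050×2.73)/0.62 = -11800 J.
ΔU = nCvΔT = 0.783×20.8×(1700−577) = 18300 J.
Q = ΔU + W = 6490 J.

6490 J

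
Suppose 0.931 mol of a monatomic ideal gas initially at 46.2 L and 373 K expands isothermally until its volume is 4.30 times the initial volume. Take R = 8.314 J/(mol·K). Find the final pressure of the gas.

14.5 kPa

P₁ = nRT₁/V₁ = 0.931×8.314×373/46.2 = 62.5 kPa.
Isothermal: T stays 373 K; PV = const ⇒ V₂ = 199 L, P₂ = 14.5 kPa.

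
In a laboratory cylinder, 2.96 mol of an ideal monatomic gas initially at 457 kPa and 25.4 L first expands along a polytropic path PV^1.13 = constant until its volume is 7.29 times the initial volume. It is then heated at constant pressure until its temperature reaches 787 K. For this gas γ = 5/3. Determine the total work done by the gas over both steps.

30700 J

T₁ = P₁V₁/(nR) = 457×25.4/(2.96×8.314) = 472 K.
Step 1 — Polytropic n=1.13: T₂ = T₁(V₁/V₂)^(n−1) = 472×(0.137)^0.13 = 364 K; P₂ = P₁(V₁/V₂)^n = 48.4 kPa.
W = (P₁V₁−P₂V₂)/(n−1) = (457×25.4−48.4×185)/0.13 = 20300 J.
ΔU = nCvΔT = 2.96×12.5×(364−472) = -3960 J.
Q = ΔU + W = 16400 J.
State after step 1: P = 48.4 kPa, V = 185 L, T = 364 K.
Step 2 — Isobaric: P stays 48.4 kPa; V/T = const ⇒ T₂ = 787 K, V₂ = 400 L.
W = PΔV = 48.4×(400−185) kPa·L = 10400 J.
ΔU = nCvΔT = 2.96×12.5×(787−364) = 15600 J.
Q = ΔU + W = nCpΔT = 26000 J.
Net over both steps: W = 30700 J, Q = 42400 J, ΔU = 11600 J.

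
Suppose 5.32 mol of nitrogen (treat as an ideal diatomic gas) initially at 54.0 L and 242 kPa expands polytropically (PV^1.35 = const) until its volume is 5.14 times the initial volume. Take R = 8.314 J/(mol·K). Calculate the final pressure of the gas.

T₁ = P₁V₁/(nR) = 242×54.0/(5.32×8.314) = 295 K.
Polytropic n=1.35: T₂ = T₁(V₁/V₂)^(n−1) = 295×(0.195)^0.35 = 167 K; P₂ = P₁(V₁/V₂)^n = 26.5 kPa.

26.5 kPa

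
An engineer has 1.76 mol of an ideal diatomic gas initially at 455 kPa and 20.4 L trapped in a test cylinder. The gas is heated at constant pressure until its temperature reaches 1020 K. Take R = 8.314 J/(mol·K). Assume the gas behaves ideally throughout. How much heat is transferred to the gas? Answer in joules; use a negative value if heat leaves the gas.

19800 J

T₁ = P₁V₁/(nR) = 455×20.4/(1.76×8.314) = 634 K.
Isobaric: P stays 455 kPa; V/T = const ⇒ T₂ = 1020 K, V₂ = 32.8 L.
W = PΔV = 455×(32.8−20.4) kPa·L = 5640 J.
ΔU = nCvΔT = 1.76×20.8×(1020−634) = 14100 J.
Q = ΔU + W = nCpΔT = 19800 J.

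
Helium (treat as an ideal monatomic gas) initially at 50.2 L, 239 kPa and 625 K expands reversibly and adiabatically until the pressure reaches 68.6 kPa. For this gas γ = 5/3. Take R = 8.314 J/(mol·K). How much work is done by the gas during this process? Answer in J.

7070 J

n = P₁V₁/(RT₁) = 239×50.2/(8.314×625) = 2.31 mol.
Adiabatic: T₂/T₁ = (P₂/P₁)^((γ−1)/γ) ⇒ T₂ = 625×(0.287)^0.400 = 379 K; V₂ = 106 L.
ΔU = nCvΔT = 2.31×12.5×(379−625) = -7070 J.
Q = 0 for an adiabatic process, so W = −ΔU = 7070 J.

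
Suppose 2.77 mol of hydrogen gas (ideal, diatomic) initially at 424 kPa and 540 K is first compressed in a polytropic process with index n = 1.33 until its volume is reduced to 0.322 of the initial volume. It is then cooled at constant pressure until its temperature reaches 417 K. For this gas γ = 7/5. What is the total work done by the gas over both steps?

V₁ = nRT₁/P₁ = 2.77×8.314×540/424 = 29.3 L.
Step 1 — Polytropic n=1.33: T₂ = T₁(V₁/V₂)^(n−1) = 540×(3.11)^0.33 = 785 K; P₂ = P₁(V₁/V₂)^n = 1910 kPa.
W = (P₁V₁−P₂V₂)/(n−1) = (424×29.3−1910×9.44)/0.33 = -17100 J.
ΔU = nCvΔT = 2.77×20.8×(785−540) = 14100 J.
Q = ΔU + W = -2990 J.
State after step 1: P = 1910 kPa, V = 9.44 L, T = 785 K.
Step 2 — Isobaric: P stays 1910 kPa; V/T = const ⇒ T₂ = 417 K, V₂ = 5.02 L.
W = PΔV = 1910×(5.02−9.44) kPa·L = -8470 J.
ΔU = nCvΔT = 2.77×20.8×(417−785) = -21200 J.
Q = ΔU + W = nCpΔT = -29700 J.
Net over both steps: W = -25600 J, Q = -32600 J, ΔU = -7080 J.

-25600 J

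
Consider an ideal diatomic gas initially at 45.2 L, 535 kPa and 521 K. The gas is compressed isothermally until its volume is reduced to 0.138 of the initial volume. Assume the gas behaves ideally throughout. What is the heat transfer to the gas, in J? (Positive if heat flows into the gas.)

n = P₁V₁/(RT₁) = 535×45.2/(8.314×521) = 5.58 mol.
Isothermal: T stays 521 K; PV = const ⇒ V₂ = 6.24 L, P₂ = 3880 kPa.
ΔU = 0 (ideal gas, T constant).
W = nRT ln(V₂/V₁) = 5.58×8.314×521×ln(0.138) = -47900 J.
Q = ΔU + W = -47900 J.

-47900 J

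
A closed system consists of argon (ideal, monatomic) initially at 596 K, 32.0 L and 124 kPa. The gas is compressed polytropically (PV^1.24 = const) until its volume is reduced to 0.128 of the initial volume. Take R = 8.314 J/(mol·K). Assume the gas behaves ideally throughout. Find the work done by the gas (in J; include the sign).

n = P₁V₁/(RT₁) = 124×32.0/(8.314×596) = 0.801 mol.
Polytropic n=1.24: T₂ = T₁(V₁/V₂)^(n−1) = 596×(7.81)^0.24 = 976 K; P₂ = P₁(V₁/V₂)^n = 1590 kPa.
W = (P₁V₁−P₂V₂)/(n−1) = (124×32.0−1590×4.10)/0.24 = -10500 J.

-10500 J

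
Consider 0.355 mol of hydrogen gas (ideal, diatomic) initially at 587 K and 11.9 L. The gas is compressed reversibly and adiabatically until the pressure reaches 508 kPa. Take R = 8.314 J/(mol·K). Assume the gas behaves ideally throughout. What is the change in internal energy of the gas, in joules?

P₁ = nRT₁/V₁ = 0.355×8.314×587/11.9 = 146 kPa.
Adiabatic: T₂/T₁ = (P₂/P₁)^((γ−1)/γ) ⇒ T₂ = 587×(3.49)^0.286 = 839 K; V₂ = 4.87 L.
For an ideal gas ΔU = nCvΔT with Cv = (5/2)R = 20.8 J/(mol·K).
ΔU = 0.355×20.8×(839−587) = 1860 J.

1860 J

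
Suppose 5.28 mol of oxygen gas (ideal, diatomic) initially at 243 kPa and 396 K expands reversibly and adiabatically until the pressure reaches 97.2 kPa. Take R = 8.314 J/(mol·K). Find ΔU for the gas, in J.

V₁ = nRT₁/P₁ = 5.28×8.314×396/243 = 71.5 L.
Adiabatic: T₂/T₁ = (P₂/P₁)^((γ−1)/γ) ⇒ T₂ = 396×(0.400)^0.286 = 305 K; V₂ = 138 L.
For an ideal gas ΔU = nCvΔT with Cv = (5/2)R = 20.8 J/(mol·K).
ΔU = 5.28×20.8×(305−396) = -10000 J.

-10000 J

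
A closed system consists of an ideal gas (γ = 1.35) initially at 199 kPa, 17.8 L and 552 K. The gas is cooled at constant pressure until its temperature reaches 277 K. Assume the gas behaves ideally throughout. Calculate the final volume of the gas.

Isobaric: P stays 199 kPa; V/T = const ⇒ T₂ = 277 K, V₂ = 8.93 L.

8.93 L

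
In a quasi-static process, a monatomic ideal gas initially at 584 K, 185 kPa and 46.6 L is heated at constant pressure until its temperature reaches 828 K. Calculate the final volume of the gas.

66.1 L

Isobaric: P stays 185 kPa; V/T = const ⇒ T₂ = 828 K, V₂ = 66.1 L.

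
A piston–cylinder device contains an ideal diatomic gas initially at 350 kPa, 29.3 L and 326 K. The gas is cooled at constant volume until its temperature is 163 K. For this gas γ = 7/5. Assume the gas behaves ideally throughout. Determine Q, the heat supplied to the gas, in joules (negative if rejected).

-12800 J

n = P₁V₁/(RT₁) = 350×29.3/(8.314×326) = 3.78 mol.
Isochoric: V stays 29.3 L; P/T = const ⇒ T₂ = 163 K, P₂ = 175 kPa.
W = 0 (no volume change).
ΔU = nCvΔT = 3.78×20.8×(163−326) = -12800 J.
Q = ΔU = -12800 J.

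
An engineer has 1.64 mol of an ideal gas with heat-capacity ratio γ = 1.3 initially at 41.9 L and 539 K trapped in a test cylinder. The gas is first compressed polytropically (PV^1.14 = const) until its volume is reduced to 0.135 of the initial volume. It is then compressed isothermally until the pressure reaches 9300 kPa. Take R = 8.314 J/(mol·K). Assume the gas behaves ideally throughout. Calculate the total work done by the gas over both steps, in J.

-33400 J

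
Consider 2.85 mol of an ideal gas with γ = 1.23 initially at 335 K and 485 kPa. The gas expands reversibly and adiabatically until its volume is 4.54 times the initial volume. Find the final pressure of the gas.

75.4 kPa

V₁ = nRT₁/P₁ = 2.85×8.314×335/485 = 16.4 L.
Adiabatic: TV^(γ−1) = const ⇒ T₂ = 335×(0.220)^0.230 = 237 K; PV^γ = const ⇒ P₂ = 75.4 kPa.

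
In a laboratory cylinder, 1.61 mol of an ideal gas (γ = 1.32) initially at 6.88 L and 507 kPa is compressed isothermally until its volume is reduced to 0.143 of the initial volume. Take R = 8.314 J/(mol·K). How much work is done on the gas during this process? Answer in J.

T₁ = P₁V₁/(nR) = 507×6.88/(1.61×8.314) = 261 K.
Isothermal: T stays 261 K; PV = const ⇒ V₂ = 0.984 L, P₂ = 3550 kPa.
W = nRT ln(V₂/V₁) = 1.61×8.314×261×ln(0.143) = -6780 J.
Work done on the gas = −W_by = 6780 J.

6780 J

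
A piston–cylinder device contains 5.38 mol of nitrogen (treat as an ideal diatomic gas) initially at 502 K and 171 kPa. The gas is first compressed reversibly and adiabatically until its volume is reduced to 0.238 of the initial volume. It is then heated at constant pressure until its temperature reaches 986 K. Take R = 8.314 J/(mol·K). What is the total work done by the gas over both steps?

V₁ = nRT₁/P₁ = 5.38×8.314×502/171 = 131 L.
Step 1 — Adiabatic: TV^(γ−1) = const ⇒ T₂ = 502×(4.20)^0.400 = 891 K; PV^γ = const ⇒ P₂ = 1280 kPa.
ΔU = nCvΔT = 5.38×20.8×(891−502) = 43500 J.
Q = 0 for an adiabatic process, so W = −ΔU = -43500 J.
State after step 1: P = 1280 kPa, V = 31.3 L, T = 891 K.
Step 2 — Isobaric: P stays 1280 kPa; V/T = const ⇒ T₂ = 986 K, V₂ = 34.6 L.
W = PΔV = 1280×(34.6−31.3) kPa·L = 4230 J.
ΔU = nCvΔT = 5.38×20.8×(986−891) = 10600 J.
Q = ΔU + W = nCpΔT = 14800 J.
Net over both steps: W = -39300 J, Q = 14800 J, ΔU = 54100 J.

-39300 J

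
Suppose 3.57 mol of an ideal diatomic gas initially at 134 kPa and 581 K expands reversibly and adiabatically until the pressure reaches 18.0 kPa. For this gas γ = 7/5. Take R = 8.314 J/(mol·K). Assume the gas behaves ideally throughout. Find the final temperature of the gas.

V₁ = nRT₁/P₁ = 3.57×8.314×581/134 = 129 L.
Adiabatic: T₂/T₁ = (P₂/P₁)^((γ−1)/γ) ⇒ T₂ = 581×(0.134)^0.286 = 327 K; V₂ = 540 L.

327 K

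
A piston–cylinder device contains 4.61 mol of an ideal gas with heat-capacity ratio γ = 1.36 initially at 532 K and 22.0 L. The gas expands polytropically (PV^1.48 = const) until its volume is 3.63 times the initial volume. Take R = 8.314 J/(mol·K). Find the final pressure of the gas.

P₁ = nRT₁/V₁ = 4.61×8.314×532/22.0 = 927 kPa.
Polytropic n=1.48: T₂ = T₁(V₁/V₂)^(n−1) = 532×(0.275)^0.48 = 287 K; P₂ = P₁(V₁/V₂)^n = 138 kPa.

138 kPa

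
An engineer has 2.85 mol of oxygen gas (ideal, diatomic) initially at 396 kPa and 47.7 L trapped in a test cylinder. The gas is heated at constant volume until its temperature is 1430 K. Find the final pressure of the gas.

710 kPa

T₁ = P₁V₁/(nR) = 396×47.7/(2.85×8.314) = 797 K.
Isochoric: V stays 47.7 L; P/T = const ⇒ T₂ = 1430 K, P₂ = 710 kPa.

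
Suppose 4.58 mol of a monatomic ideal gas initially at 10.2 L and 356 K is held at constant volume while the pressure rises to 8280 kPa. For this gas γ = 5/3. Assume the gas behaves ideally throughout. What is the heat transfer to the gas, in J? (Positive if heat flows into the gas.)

106000 J

P₁ = nRT₁/V₁ = 4.58×8.314×356/10.2 = 1330 kPa.
Isochoric: V stays 10.2 L; P/T = const ⇒ T₂ = 2220 K, P₂ = 8280 kPa.
W = 0 (no volume change).
ΔU = nCvΔT = 4.58×12.5×(2220−356) = 106000 J.
Q = ΔU = 106000 J.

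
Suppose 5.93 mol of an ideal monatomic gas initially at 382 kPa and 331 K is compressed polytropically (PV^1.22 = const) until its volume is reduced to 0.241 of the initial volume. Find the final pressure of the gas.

2170 kPa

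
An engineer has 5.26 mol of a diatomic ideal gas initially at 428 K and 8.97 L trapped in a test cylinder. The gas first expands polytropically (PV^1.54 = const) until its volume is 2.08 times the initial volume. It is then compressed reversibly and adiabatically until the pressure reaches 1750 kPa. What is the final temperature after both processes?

378 K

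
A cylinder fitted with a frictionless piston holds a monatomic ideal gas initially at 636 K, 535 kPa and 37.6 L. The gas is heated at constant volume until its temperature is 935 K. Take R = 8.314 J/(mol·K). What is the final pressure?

Isochoric: V stays 37.6 L; P/T = const ⇒ T₂ = 935 K, P₂ = 787 kPa.

787 kPa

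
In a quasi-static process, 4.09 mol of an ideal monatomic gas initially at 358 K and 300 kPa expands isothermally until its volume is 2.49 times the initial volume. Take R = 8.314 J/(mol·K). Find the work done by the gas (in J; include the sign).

11100 J

V₁ = nRT₁/P₁ = 4.09×8.314×358/300 = 40.6 L.
Isothermal: T stays 358 K; PV = const ⇒ V₂ = 101 L, P₂ = 120 kPa.
W = nRT ln(V₂/V₁) = 4.09×8.314×358×ln(2.49) = 11100 J.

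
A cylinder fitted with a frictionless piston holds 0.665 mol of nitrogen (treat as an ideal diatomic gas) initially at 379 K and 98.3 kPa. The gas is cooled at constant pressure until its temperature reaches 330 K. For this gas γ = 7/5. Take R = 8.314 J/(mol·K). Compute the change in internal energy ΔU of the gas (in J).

-677 J

V₁ = nRT₁/P₁ = 0.665×8.314×379/98.3 = 21.3 L.
Isobaric: P stays 98.3 kPa; V/T = const ⇒ T₂ = 330 K, V₂ = 18.6 L.
For an ideal gas ΔU = nCvΔT with Cv = (5/2)R = 20.8 J/(mol·K).
ΔU = 0.665×20.8×(330−379) = -677 J.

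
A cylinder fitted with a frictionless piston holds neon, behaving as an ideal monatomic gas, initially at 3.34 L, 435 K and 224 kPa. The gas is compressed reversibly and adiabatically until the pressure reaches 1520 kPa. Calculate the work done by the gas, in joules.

n = P₁V₁/(RT₁) = 224×3.34/(8.314×435) = 0.207 mol.
Adiabatic: T₂/T₁ = (P₂/P₁)^((γ−1)/γ) ⇒ T₂ = 435×(6.79)^0.400 = 936 K; V₂ = 1.06 L.
ΔU = nCvΔT = 0.207×12.5×(936−435) = 1290 J.
Q = 0 for an adiabatic process, so W = −ΔU = -1290 J.

-1290 J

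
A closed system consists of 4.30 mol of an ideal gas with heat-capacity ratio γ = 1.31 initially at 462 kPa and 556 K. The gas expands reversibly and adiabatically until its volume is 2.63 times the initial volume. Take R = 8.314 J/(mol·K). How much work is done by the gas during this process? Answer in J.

16600 J

V₁ = nRT₁/P₁ = 4.30×8.314×556/462 = 43.0 L.
Adiabatic: TV^(γ−1) = const ⇒ T₂ = 556×(0.380)^0.310 = 412 K; PV^γ = const ⇒ P₂ = 130 kPa.
ΔU = nCvΔT = 4.30×26.8×(412−556) = -16600 J.
Q = 0 for an adiabatic process, so W = −ΔU = 16600 J.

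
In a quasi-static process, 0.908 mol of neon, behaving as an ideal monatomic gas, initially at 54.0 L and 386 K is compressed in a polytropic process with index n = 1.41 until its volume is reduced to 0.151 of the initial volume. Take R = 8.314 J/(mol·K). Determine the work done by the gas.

-8320 J

P₁ = nRT₁/V₁ = 0.908×8.314×386/54.0 = 54.0 kPa.
Polytropic n=1.41: T₂ = T₁(V₁/V₂)^(n−1) = 386×(6.62)^0.41 = 838 K; P₂ = P₁(V₁/V₂)^n = 776 kPa.
W = (P₁V₁−P₂V₂)/(n−1) = (54.0×54.0−776×8.15)/0.41 = -8320 J.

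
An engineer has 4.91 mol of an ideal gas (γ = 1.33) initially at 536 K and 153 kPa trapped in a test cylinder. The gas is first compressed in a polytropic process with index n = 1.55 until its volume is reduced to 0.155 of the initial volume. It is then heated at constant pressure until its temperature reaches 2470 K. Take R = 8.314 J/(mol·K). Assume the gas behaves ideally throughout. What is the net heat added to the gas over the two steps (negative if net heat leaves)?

208000 J

V₁ = nRT₁/P₁ = 4.91×8.314×536/153 = 143 L.
Step 1 — Polytropic n=1.55: T₂ = T₁(V₁/V₂)^(n−1) = 536×(6.45)^0.55 = 1490 K; P₂ = P₁(V₁/V₂)^n = 2750 kPa.
W = (P₁V₁−P₂V₂)/(n−1) = (153×143−2750×22.2)/0.55 = -71100 J.
ΔU = nCvΔT = 4.91×25.2×(1490−536) = 119000 J.
Q = ΔU + W = 47400 J.
State after step 1: P = 2750 kPa, V = 22.2 L, T = 1490 K.
Step 2 — Isobaric: P stays 2750 kPa; V/T = const ⇒ T₂ = 2470 K, V₂ = 36.6 L.
W = PΔV = 2750×(36.6−22.2) kPa·L = 39800 J.
ΔU = nCvΔT = 4.91×25.2×(2470−1490) = 121000 J.
Q = ΔU + W = nCpΔT = 161000 J.
Net over both steps: W = -31300 J, Q = 208000 J, ΔU = 239000 J.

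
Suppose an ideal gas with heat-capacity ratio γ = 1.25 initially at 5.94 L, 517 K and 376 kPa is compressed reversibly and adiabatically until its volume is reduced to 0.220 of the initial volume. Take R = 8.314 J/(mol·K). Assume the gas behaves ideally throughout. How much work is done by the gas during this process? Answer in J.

-4110 J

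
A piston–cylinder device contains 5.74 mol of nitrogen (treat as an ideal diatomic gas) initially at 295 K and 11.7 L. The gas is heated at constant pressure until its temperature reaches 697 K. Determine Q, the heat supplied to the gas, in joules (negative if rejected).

67100 J

P₁ = nRT₁/V₁ = 5.74×8.314×295/11.7 = 1200 kPa.
Isobaric: P stays 1200 kPa; V/T = const ⇒ T₂ = 697 K, V₂ = 27.6 L.
W = PΔV = 1200×(27.6−11.7) kPa·L = 19200 J.
ΔU = nCvΔT = 5.74×20.8×(697−295) = 48000 J.
Q = ΔU + W = nCpΔT = 67100 J.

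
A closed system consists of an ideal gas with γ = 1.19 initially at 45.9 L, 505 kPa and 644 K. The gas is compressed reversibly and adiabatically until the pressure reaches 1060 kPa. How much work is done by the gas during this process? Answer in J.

n = P₁V₁/(RT₁) = 505×45.9/(8.314×644) = 4.33 mol.
Adiabatic: T₂/T₁ = (P₂/P₁)^((γ−1)/γ) ⇒ T₂ = 644×(2.10)^0.160 = 725 K; V₂ = 24.6 L.
ΔU = nCvΔT = 4.33×43.8×(725−644) = 15300 J.
Q = 0 for an adiabatic process, so W = −ΔU = -15300 J.

-15300 J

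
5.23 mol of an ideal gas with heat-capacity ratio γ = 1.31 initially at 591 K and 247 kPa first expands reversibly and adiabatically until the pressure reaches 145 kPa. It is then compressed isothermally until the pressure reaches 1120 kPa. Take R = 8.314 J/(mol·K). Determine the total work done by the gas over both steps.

V₁ = nRT₁/P₁ = 5.23×8.314×591/247 = 104 L.
Step 1 — Adiabatic: T₂/T₁ = (P₂/P₁)^((γ−1)/γ) ⇒ T₂ = 591×(0.587)^0.237 = 521 K; V₂ = 156 L.
ΔU = nCvΔT = 5.23×26.8×(521−591) = -9820 J.
Q = 0 for an adiabatic process, so W = −ΔU = 9820 J.
State after step 1: P = 145 kPa, V = 156 L, T = 521 K.
Step 2 — Isothermal: T stays 521 K; PV = const ⇒ V₂ = 20.2 L, P₂ = 1120 kPa.
ΔU = 0 (ideal gas, T constant).
W = nRT ln(V₂/V₁) = 5.23×8.314×521×ln(0.129) = -46300 J.
Q = ΔU + W = -46300 J.
Net over both steps: W = -36500 J, Q = -46300 J, ΔU = -9820 J.

-36500 J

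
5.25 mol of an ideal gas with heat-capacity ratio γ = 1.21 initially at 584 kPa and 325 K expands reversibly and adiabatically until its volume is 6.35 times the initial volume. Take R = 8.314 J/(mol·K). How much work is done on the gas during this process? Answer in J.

V₁ = nRT₁/P₁ = 5.25×8.314×325/584 = 24.3 L.
Adiabatic: TV^(γ−1) = const ⇒ T₂ = 325×(0.157)^0.210 = 220 K; PV^γ = const ⇒ P₂ = 62.4 kPa.
ΔU = nCvΔT = 5.25×39.6×(220−325) = -21700 J.
Q = 0 for an adiabatic process, so W = −ΔU = 21700 J.
Work done on the gas = −W_by = -21700 J.

-21700 J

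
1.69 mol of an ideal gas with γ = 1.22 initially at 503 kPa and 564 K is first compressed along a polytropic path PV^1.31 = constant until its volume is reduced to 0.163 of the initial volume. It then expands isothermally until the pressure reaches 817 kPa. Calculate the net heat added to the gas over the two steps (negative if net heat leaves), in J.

34200 J

V₁ = nRT₁/P₁ = 1.69×8.314×564/503 = 15.8 L.
Step 1 — Polytropic n=1.31: T₂ = T₁(V₁/V₂)^(n−1) = 564×(6.13)^0.31 = 990 K; P₂ = P₁(V₁/V₂)^n = 5420 kPa.
W = (P₁V₁−P₂V₂)/(n−1) = (503×15.8−5420×2.57)/0.31 = -19300 J.
ΔU = nCvΔT = 1.69×37.8×(990−564) = 27200 J.
Q = ΔU + W = 7890 J.
State after step 1: P = 5420 kPa, V = 2.57 L, T = 990 K.
Step 2 — Isothermal: T stays 990 K; PV = const ⇒ V₂ = 17.0 L, P₂ = 817 kPa.
ΔU = 0 (ideal gas, T constant).
W = nRT ln(V₂/V₁) = 1.69×8.314×990×ln(6.63) = 26300 J.
Q = ΔU + W = 26300 J.
Net over both steps: W = 7010 J, Q = 34200 J, ΔU = 27200 J.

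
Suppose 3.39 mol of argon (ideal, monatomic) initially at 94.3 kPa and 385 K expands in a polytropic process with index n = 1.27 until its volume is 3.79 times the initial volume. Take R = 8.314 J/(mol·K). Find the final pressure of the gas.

V₁ = nRT₁/P₁ = 3.39×8.314×385/94.3 = 115 L.
Polytropic n=1.27: T₂ = T₁(V₁/V₂)^(n−1) = 385×(0.264)^0.27 = 269 K; P₂ = P₁(V₁/V₂)^n = 17.4 kPa.

17.4 kPa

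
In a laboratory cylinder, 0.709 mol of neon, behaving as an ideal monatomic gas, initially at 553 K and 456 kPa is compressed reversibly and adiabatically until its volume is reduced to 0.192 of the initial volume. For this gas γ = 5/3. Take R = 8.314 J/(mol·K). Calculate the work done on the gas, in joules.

V₁ = nRT₁/P₁ = 0.709×8.314×553/456 = 7.15 L.
Adiabatic: TV^(γ−1) = const ⇒ T₂ = 553×(5.21)^0.667 = 1660 K; PV^γ = const ⇒ P₂ = 7140 kPa.
ΔU = nCvΔT = 0.709×12.5×(1660−553) = 9800 J.
Q = 0 for an adiabatic process, so W = −ΔU = -9800 J.
Work done on the gas = −W_by = 9800 J.

9800 J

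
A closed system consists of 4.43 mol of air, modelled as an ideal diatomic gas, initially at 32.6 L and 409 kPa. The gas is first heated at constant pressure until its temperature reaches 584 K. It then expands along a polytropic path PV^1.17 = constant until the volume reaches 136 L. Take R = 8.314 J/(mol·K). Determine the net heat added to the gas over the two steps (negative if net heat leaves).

T₁ = P₁V₁/(nR) = 409×32.6/(4.43×8.314) = 362 K.
Step 1 — Isobaric: P stays 409 kPa; V/T = const ⇒ T₂ = 584 K, V₂ = 52.6 L.
W = PΔV = 409×(52.6−32.6) kPa·L = 8180 J.
ΔU = nCvΔT = 4.43×20.8×(584−362) = 20400 J.
Q = ΔU + W = nCpΔT = 28600 J.
State after step 1: P = 409 kPa, V = 52.6 L, T = 584 K.
Step 2 — Polytropic n=1.17: T₂ = T₁(V₁/V₂)^(n−1) = 584×(0.387)^0.17 = 497 K; P₂ = P₁(V₁/V₂)^n = 135 kPa.
W = (P₁V₁−P₂V₂)/(n−1) = (409×52.6−135×136)/0.17 = 18900 J.
ΔU = nCvΔT = 4.43×20.8×(497−584) = -8020 J.
Q = ΔU + W = 10900 J.
Net over both steps: W = 27000 J, Q = 39500 J, ΔU = 12400 J.

39500 J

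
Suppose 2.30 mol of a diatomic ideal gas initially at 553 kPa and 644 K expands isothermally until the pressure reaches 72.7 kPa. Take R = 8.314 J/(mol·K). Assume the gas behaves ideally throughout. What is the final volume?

169 L

V₁ = nRT₁/P₁ = 2.30×8.314×644/553 = 22.3 L.
Isothermal: T stays 644 K; PV = const ⇒ V₂ = 169 L, P₂ = 72.7 kPa.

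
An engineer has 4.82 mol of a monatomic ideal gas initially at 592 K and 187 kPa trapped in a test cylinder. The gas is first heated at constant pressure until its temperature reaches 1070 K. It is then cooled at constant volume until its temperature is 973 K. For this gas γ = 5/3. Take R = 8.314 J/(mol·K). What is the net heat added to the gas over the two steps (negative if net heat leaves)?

V₁ = nRT₁/P₁ = 4.82×8.314×592/187 = 127 L.
Step 1 — Isobaric: P stays 187 kPa; V/T = const ⇒ T₂ = 1070 K, V₂ = 229 L.
W = PΔV = 187×(229−127) kPa·L = 19200 J.
ΔU = nCvΔT = 4.82×12.5×(1070−592) = 28700 J.
Q = ΔU + W = nCpΔT = 47900 J.
State after step 1: P = 187 kPa, V = 229 L, T = 1070 K.
Step 2 — Isochoric: V stays 229 L; P/T = const ⇒ T₂ = 973 K, P₂ = 170 kPa.
W = 0 (no volume change).
ΔU = nCvΔT = 4.82×12.5×(973−1070) = -5830 J.
Q = ΔU = -5830 J.
Net over both steps: W = 19200 J, Q = 42100 J, ΔU = 22900 J.

42100 J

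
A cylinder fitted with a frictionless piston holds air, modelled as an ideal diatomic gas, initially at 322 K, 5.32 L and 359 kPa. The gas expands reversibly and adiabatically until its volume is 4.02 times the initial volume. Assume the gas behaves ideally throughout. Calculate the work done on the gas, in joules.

n = P₁V₁/(RT₁) = 359×5.32/(8.314×322) = 0.713 mol.
Adiabatic: TV^(γ−1) = const ⇒ T₂ = 322×(0.249)^0.400 = 185 K; PV^γ = const ⇒ P₂ = 51.2 kPa.
ΔU = nCvΔT = 0.713×20.8×(185−322) = -2040 J.
Q = 0 for an adiabatic process, so W = −ΔU = 2040 J.
Work done on the gas = −W_by = -2040 J.

-2040 J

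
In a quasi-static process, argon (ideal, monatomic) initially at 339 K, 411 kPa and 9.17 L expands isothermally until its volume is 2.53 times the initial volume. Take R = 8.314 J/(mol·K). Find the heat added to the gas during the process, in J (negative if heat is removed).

3500 J

n = P₁V₁/(RT₁) = 411×9.17/(8.314×339) = 1.34 mol.
Isothermal: T stays 339 K; PV = const ⇒ V₂ = 23.2 L, P₂ = 162 kPa.
ΔU = 0 (ideal gas, T constant).
W = nRT ln(V₂/V₁) = 1.34×8.314×339×ln(2.53) = 3500 J.
Q = ΔU + W = 3500 J.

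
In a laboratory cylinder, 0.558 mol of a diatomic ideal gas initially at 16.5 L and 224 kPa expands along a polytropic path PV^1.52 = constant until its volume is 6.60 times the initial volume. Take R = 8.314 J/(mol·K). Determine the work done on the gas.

-4440 J

T₁ = P₁V₁/(nR) = 224×16.5/(0.558×8.314) = 797 K.
Polytropic n=1.52: T₂ = T₁(V₁/V₂)^(n−1) = 797×(0.152)^0.52 = 299 K; P₂ = P₁(V₁/V₂)^n = 12.7 kPa.
W = (P₁V₁−P₂V₂)/(n−1) = (224×16.5−12.7×109)/0.52 = 4440 J.
Work done on the gas = −W_by = -4440 J.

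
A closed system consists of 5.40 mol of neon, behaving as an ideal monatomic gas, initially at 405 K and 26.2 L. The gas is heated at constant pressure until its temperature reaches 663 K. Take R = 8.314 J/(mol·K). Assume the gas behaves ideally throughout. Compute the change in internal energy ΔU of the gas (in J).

17400 J

P₁ = nRT₁/V₁ = 5.40×8.314×405/26.2 = 694 kPa.
Isobaric: P stays 694 kPa; V/T = const ⇒ T₂ = 663 K, V₂ = 42.9 L.
For an ideal gas ΔU = nCvΔT with Cv = (3/2)R = 12.5 J/(mol·K).
ΔU = 5.40×12.5×(663−405) = 17400 J.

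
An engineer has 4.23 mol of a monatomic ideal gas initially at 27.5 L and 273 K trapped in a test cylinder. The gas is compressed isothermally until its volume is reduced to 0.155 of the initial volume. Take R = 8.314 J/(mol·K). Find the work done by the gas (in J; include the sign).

-17900 J

P₁ = nRT₁/V₁ = 4.23×8.314×273/27.5 = 349 kPa.
Isothermal: T stays 273 K; PV = const ⇒ V₂ = 4.26 L, P₂ = 2250 kPa.
W = nRT ln(V₂/V₁) = 4.23×8.314×273×ln(0.155) = -17900 J.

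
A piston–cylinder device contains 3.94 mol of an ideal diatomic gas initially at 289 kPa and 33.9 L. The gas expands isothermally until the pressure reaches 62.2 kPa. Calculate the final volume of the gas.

158 L

T₁ = P₁V₁/(nR) = 289×33.9/(3.94×8.314) = 299 K.
Isothermal: T stays 299 K; PV = const ⇒ V₂ = 158 L, P₂ = 62.2 kPa.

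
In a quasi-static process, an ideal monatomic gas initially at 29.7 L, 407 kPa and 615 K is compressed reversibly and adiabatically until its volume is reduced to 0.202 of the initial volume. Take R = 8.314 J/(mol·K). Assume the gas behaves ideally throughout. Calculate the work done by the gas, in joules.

n = P₁V₁/(RT₁) = 407×29.7/(8.314×615) = 2.36 mol.
Adiabatic: TV^(γ−1) = const ⇒ T₂ = 615×(4.95)^0.667 = 1790 K; PV^γ = const ⇒ P₂ = 5850 kPa.
ΔU = nCvΔT = 2.36×12.5×(1790−615) = 34500 J.
Q = 0 for an adiabatic process, so W = −ΔU = -34500 J.

-34500 J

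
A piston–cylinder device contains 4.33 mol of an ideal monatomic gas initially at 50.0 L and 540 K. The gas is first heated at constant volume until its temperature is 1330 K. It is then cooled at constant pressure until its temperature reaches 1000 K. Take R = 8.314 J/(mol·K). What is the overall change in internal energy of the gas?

P₁ = nRT₁/V₁ = 4.33×8.314×540/50.0 = 389 kPa.
Step 1 — Isochoric: V stays 50.0 L; P/T = const ⇒ T₂ = 1330 K, P₂ = 958 kPa.
W = 0 (no volume change).
ΔU = nCvΔT = 4.33×12.5×(1330−540) = 42700 J.
Q = ΔU = 42700 J.
State after step 1: P = 958 kPa, V = 50.0 L, T = 1330 K.
Step 2 — Isobaric: P stays 958 kPa; V/T = const ⇒ T₂ = 1000 K, V₂ = 37.6 L.
W = PΔV = 958×(37.6−50.0) kPa·L = -11900 J.
ΔU = nCvΔT = 4.33×12.5×(1000−1330) = -17800 J.
Q = ΔU + W = nCpΔT = -29700 J.
Net over both steps: W = -11900 J, Q = 13000 J, ΔU = 24800 J.

24800 J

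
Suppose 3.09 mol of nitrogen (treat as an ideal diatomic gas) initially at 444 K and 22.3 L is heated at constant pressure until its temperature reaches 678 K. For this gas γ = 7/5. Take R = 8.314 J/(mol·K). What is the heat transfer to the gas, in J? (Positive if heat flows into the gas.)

21000 J

P₁ = nRT₁/V₁ = 3.09×8.314×444/22.3 = 512 kPa.
Isobaric: P stays 512 kPa; V/T = const ⇒ T₂ = 678 K, V₂ = 34.1 L.
W = PΔV = 512×(34.1−22.3) kPa·L = 6010 J.
ΔU = nCvΔT = 3.09×20.8×(678−444) = 15000 J.
Q = ΔU + W = nCpΔT = 21000 J.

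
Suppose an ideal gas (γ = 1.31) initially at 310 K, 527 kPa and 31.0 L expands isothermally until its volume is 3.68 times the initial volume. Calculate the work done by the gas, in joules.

n = P₁V₁/(RT₁) = 527×31.0/(8.314×310) = 6.34 mol.
Isothermal: T stays 310 K; PV = const ⇒ V₂ = 114 L, P₂ = 143 kPa.
W = nRT ln(V₂/V₁) = 6.34×8.314×310×ln(3.68) = 21300 J.

21300 J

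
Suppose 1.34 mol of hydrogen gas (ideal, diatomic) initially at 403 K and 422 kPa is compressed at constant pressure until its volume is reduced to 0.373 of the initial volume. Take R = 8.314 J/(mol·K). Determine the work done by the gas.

V₁ = nRT₁/P₁ = 1.34×8.314×403/422 = 10.6 L.
Isobaric: P stays 422 kPa; V/T = const ⇒ T₂ = 150 K, V₂ = 3.97 L.
W = PΔV = 422×(3.97−10.6) kPa·L = -2820 J.

-2820 J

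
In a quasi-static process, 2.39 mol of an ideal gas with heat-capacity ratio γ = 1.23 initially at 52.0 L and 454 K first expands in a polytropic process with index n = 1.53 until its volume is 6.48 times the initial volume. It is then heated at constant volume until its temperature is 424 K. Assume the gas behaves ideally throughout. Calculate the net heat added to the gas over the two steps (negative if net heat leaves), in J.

8110 J

P₁ = nRT₁/V₁ = 2.39×8.314×454/52.0 = 173 kPa.
Step 1 — Polytropic n=1.53: T₂ = T₁(V₁/V₂)^(n−1) = 454×(0.154)^0.53 = 169 K; P₂ = P₁(V₁/V₂)^n = 9.94 kPa.
W = (P₁V₁−P₂V₂)/(n−1) = (173×52.0−9.94×337)/0.53 = 10700 J.
ΔU = nCvΔT = 2.39×36.1×(169−454) = -24700 J.
Q = ΔU + W = -14000 J.
State after step 1: P = 9.94 kPa, V = 337 L, T = 169 K.
Step 2 — Isochoric: V stays 337 L; P/T = const ⇒ T₂ = 424 K, P₂ = 25.0 kPa.
W = 0 (no volume change).
ΔU = nCvΔT = 2.39×36.1×(424−169) = 22100 J.
Q = ΔU = 22100 J.
Net over both steps: W = 10700 J, Q = 8110 J, ΔU = -2590 J.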